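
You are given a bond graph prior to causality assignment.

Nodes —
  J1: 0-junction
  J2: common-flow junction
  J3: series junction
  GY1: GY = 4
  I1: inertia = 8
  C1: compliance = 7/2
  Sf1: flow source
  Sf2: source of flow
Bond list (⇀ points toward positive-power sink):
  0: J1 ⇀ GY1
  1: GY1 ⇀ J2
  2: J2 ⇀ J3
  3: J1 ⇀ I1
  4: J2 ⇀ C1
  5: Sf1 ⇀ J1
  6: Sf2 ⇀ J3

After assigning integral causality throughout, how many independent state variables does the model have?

b5 →Sf1  (source Sf1 imposes f)
b6 →Sf2  (Sf2 (Sf) sets flow on bond)
b2 →J3  (J3: bond 6 brought flow, rest push out)
b1 →J2  (J2 flow already set via bond 2)
b4 →J2  (J2 flow already set via bond 2)
b0 →J1  (GY1 both-in/both-out from 1)
b3 →I1  (J1: bond 0 brought effort, rest push out)

2  (C1, I1 all integral)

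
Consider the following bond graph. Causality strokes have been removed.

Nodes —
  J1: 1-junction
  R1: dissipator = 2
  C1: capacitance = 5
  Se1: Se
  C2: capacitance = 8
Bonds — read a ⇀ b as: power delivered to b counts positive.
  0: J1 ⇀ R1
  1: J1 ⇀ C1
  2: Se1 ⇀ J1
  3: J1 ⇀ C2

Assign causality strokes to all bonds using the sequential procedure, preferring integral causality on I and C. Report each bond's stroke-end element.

β2 stroke at J1  (source Se1 imposes e)
β1 stroke at J1  (C1 outputs effort q/C1)
β3 stroke at J1  (C2: C, integral causality)
β0 stroke at R1  (J1: last free bond brings flow in)

b0 →R1
b1 →J1
b2 →J1
b3 →J1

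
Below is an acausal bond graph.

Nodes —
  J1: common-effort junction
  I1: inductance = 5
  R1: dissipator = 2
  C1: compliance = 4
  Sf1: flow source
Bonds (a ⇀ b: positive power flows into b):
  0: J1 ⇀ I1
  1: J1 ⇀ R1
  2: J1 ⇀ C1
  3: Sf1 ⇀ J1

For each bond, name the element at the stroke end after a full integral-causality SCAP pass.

#3 stroke at Sf1  (Sf1 fixes flow; stroke at Sf1)
#0 stroke at I1  (prefer integral on I1)
#2 stroke at J1  (C1 integral (e out))
#1 stroke at R1  (J1 effort already set via bond 2)

bond 0 |I1
bond 1 |R1
bond 2 |J1
bond 3 |Sf1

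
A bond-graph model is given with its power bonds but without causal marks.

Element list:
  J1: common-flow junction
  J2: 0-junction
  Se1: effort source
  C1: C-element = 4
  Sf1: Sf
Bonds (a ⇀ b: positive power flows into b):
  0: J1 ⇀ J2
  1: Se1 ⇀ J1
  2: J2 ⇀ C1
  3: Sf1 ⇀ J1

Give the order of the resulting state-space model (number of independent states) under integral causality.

1  (C1 all integral)

b1 stroke→J1  (source Se1 imposes e)
b3 stroke→Sf1  (Sf1 (Sf) sets flow on bond)
b0 stroke→J1  (1-jn J1 has f-setter on 3)
b2 stroke→J2  (only one effort-in slot at J2)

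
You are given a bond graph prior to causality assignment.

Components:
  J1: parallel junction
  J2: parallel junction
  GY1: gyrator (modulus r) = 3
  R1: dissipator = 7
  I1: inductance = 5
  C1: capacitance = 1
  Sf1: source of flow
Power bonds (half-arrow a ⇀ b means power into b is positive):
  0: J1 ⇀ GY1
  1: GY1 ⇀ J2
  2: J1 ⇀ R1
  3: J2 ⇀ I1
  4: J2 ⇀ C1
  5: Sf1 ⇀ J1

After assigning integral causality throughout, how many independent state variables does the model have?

β5 stroke→Sf1  (source Sf1 imposes f)
β3 stroke→I1  (I1: I, integral causality)
β4 stroke→J2  (prefer integral on C1)
β1 stroke→GY1  (0-jn J2 has e-setter on 4)
β0 stroke→GY1  (GY1 both-in/both-out from 1)
β2 stroke→J1  (J1: last free bond brings effort in)

2  (C1, I1 all integral)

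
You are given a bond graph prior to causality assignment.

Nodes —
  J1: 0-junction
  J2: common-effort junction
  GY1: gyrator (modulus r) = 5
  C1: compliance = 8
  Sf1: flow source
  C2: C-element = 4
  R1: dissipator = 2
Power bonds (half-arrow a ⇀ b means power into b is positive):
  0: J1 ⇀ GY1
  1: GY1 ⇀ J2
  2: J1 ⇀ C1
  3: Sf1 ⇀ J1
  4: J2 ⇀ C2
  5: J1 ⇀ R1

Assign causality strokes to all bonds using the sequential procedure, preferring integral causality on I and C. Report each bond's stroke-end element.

b3 stroke→Sf1  (Sf1 fixes flow; stroke at Sf1)
b2 stroke→J1  (prefer integral on C1)
b0 stroke→GY1  (J1: bond 2 brought effort, rest push out)
b5 stroke→R1  (common-e at J1 fixed by 2)
b1 stroke→GY1  (GY1: gyrator matches bond 0)
b4 stroke→J2  (only one effort-in slot at J2)

β0 |GY1
β1 |GY1
β2 |J1
β3 |Sf1
β4 |J2
β5 |R1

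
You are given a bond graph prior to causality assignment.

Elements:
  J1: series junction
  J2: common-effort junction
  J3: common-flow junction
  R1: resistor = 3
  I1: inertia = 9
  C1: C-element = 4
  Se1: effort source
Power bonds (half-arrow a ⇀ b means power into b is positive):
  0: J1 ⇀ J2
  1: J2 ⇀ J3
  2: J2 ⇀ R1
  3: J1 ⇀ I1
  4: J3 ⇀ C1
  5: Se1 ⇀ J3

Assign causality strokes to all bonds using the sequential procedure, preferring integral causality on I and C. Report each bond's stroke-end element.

b0 stroke at J1
b1 stroke at J2
b2 stroke at R1
b3 stroke at I1
b4 stroke at J3
b5 stroke at J3

#5 stroke→J3  (Se1 fixes effort; stroke away)
#3 stroke→I1  (prefer integral on I1)
#0 stroke→J1  (J1: bond 3 brought flow, rest push out)
#4 stroke→J3  (C1 outputs effort q/C1)
#1 stroke→J2  (J3 needs exactly one f-in)
#2 stroke→R1  (J2 effort already set via bond 1)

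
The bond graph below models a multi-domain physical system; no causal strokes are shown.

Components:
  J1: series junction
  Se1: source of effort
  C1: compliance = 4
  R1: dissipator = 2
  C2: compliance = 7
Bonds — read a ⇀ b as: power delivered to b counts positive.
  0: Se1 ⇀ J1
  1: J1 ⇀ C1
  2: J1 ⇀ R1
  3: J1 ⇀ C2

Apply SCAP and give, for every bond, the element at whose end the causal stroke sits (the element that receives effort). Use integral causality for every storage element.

#0 stroke at J1
#1 stroke at J1
#2 stroke at R1
#3 stroke at J1

bond 0 stroke→J1  (Se1: effort source, stroke at far end)
bond 1 stroke→J1  (C1: C, integral causality)
bond 3 stroke→J1  (C2 integral (e out))
bond 2 stroke→R1  (J1 needs exactly one f-in)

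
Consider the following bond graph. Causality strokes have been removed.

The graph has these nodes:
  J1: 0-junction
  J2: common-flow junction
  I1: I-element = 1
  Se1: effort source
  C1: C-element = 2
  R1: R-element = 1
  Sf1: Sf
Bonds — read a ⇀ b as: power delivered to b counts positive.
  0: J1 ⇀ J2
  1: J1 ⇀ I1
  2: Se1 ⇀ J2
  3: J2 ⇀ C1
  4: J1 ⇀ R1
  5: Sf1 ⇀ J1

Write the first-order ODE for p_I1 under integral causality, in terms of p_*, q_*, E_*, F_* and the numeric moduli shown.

b2 |J2  (source Se1 imposes e)
b5 |Sf1  (source Sf1 imposes f)
b1 |I1  (I1 integral (f out))
b3 |J2  (C1 outputs effort q/C1)
b0 |J1  (only one flow-in slot at J2)
b4 |R1  (J1 effort already set via bond 0)

dp_I1/dt = -E_Se1 + q_C1/2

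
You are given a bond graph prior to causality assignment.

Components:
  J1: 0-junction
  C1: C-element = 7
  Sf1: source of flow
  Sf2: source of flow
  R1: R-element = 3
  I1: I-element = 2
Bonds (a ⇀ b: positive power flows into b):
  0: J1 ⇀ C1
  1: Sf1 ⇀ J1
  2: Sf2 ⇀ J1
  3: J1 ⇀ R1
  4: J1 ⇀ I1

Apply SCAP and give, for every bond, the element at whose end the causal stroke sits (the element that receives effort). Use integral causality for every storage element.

b0 stroke→J1
b1 stroke→Sf1
b2 stroke→Sf2
b3 stroke→R1
b4 stroke→I1

#1 |Sf1  (Sf1: flow source, stroke at near end)
#2 |Sf2  (Sf2 fixes flow; stroke at Sf2)
#0 |J1  (prefer integral on C1)
#3 |R1  (0-jn J1 has e-setter on 0)
#4 |I1  (common-e at J1 fixed by 0)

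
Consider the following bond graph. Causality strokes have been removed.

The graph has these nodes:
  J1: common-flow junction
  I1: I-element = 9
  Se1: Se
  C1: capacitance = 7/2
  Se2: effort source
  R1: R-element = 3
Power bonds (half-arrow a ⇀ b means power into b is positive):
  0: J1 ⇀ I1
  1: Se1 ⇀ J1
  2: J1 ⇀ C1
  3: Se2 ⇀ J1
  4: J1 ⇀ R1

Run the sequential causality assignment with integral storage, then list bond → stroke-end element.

b1 stroke→J1  (Se1 (Se) sets effort on bond)
b3 stroke→J1  (Se2: effort source, stroke at far end)
b0 stroke→I1  (I1 integral (f out))
b2 stroke→J1  (common-f at J1 fixed by 0)
b4 stroke→J1  (J1: bond 0 brought flow, rest push out)

β0 stroke at I1
β1 stroke at J1
β2 stroke at J1
β3 stroke at J1
β4 stroke at J1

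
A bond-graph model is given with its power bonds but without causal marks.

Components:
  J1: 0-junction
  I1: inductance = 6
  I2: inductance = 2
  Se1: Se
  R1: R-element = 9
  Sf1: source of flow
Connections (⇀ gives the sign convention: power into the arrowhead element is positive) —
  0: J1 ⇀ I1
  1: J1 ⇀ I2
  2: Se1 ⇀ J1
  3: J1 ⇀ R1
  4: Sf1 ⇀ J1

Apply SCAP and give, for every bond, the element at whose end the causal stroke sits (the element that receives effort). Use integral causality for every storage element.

β2 →J1  (Se1: effort source, stroke at far end)
β4 →Sf1  (source Sf1 imposes f)
β0 →I1  (J1 effort already set via bond 2)
β1 →I2  (J1 effort already set via bond 2)
β3 →R1  (J1: bond 2 brought effort, rest push out)

#0 stroke→I1
#1 stroke→I2
#2 stroke→J1
#3 stroke→R1
#4 stroke→Sf1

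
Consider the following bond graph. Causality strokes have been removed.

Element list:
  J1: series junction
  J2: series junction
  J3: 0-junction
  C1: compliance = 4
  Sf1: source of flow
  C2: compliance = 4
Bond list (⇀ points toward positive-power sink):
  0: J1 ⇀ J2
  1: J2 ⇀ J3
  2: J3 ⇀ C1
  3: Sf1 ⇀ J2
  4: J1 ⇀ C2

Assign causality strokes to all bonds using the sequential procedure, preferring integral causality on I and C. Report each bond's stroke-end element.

b0 →J2
b1 →J2
b2 →J3
b3 →Sf1
b4 →J1

b3 stroke at Sf1  (Sf1 fixes flow; stroke at Sf1)
b0 stroke at J2  (1-jn J2 has f-setter on 3)
b1 stroke at J2  (common-f at J2 fixed by 3)
b2 stroke at J3  (closing 0-jn rule on J3)
b4 stroke at J1  (J1 flow already set via bond 0)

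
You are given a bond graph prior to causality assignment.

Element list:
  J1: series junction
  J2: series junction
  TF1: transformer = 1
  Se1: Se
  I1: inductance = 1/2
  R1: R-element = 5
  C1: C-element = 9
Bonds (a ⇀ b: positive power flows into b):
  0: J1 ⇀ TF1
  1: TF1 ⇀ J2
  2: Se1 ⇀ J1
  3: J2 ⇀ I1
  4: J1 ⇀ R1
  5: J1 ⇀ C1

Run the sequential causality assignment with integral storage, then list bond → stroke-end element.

#2 |J1  (Se1: effort source, stroke at far end)
#3 |I1  (prefer integral on I1)
#1 |J2  (J2 flow already set via bond 3)
#0 |TF1  (through TF1, causality passes straight; one stroke at TF1)
#4 |J1  (J1 flow already set via bond 0)
#5 |J1  (1-jn J1 has f-setter on 0)

bond 0 stroke at TF1
bond 1 stroke at J2
bond 2 stroke at J1
bond 3 stroke at I1
bond 4 stroke at J1
bond 5 stroke at J1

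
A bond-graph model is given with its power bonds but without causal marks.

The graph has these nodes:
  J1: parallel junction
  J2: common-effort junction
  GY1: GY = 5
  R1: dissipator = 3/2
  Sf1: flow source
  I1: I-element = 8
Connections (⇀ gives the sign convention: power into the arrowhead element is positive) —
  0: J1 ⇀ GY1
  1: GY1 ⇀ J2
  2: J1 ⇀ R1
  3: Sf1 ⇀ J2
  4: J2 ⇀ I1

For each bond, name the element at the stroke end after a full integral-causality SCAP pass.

bond 3 →Sf1  (Sf1 fixes flow; stroke at Sf1)
bond 4 →I1  (prefer integral on I1)
bond 1 →J2  (J2: last free bond brings effort in)
bond 0 →J1  (GY1 both-in/both-out from 1)
bond 2 →R1  (0-jn J1 has e-setter on 0)

bond 0 stroke at J1
bond 1 stroke at J2
bond 2 stroke at R1
bond 3 stroke at Sf1
bond 4 stroke at I1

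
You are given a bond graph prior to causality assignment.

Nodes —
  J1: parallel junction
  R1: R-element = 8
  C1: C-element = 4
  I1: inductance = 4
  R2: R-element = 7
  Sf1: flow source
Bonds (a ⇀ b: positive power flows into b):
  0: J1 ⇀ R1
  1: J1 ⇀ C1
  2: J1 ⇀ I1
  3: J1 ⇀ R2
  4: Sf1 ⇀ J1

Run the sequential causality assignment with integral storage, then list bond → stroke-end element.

#4 stroke at Sf1  (Sf1 (Sf) sets flow on bond)
#1 stroke at J1  (prefer integral on C1)
#0 stroke at R1  (J1: bond 1 brought effort, rest push out)
#2 stroke at I1  (J1 effort already set via bond 1)
#3 stroke at R2  (0-jn J1 has e-setter on 1)

β0 |R1
β1 |J1
β2 |I1
β3 |R2
β4 |Sf1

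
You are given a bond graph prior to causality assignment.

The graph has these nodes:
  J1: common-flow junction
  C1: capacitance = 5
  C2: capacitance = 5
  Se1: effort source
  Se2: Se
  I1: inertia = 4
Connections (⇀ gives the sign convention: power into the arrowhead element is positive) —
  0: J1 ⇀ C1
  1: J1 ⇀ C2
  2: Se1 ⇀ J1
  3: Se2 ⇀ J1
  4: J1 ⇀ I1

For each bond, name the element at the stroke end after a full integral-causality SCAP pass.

b2 stroke at J1  (source Se1 imposes e)
b3 stroke at J1  (Se2 fixes effort; stroke away)
b0 stroke at J1  (C1: C, integral causality)
b1 stroke at J1  (C2: C, integral causality)
b4 stroke at I1  (closing 1-jn rule on J1)

b0 stroke→J1
b1 stroke→J1
b2 stroke→J1
b3 stroke→J1
b4 stroke→I1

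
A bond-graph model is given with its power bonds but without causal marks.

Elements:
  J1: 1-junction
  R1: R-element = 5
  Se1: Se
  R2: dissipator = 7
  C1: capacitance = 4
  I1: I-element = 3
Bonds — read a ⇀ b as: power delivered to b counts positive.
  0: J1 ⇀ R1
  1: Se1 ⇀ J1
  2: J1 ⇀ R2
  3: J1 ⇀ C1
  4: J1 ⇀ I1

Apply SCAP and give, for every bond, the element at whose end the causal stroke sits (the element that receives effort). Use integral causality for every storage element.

#1 →J1  (Se1 (Se) sets effort on bond)
#3 →J1  (C1: C, integral causality)
#4 →I1  (I1: I, integral causality)
#0 →J1  (1-jn J1 has f-setter on 4)
#2 →J1  (common-f at J1 fixed by 4)

bond 0 |J1
bond 1 |J1
bond 2 |J1
bond 3 |J1
bond 4 |I1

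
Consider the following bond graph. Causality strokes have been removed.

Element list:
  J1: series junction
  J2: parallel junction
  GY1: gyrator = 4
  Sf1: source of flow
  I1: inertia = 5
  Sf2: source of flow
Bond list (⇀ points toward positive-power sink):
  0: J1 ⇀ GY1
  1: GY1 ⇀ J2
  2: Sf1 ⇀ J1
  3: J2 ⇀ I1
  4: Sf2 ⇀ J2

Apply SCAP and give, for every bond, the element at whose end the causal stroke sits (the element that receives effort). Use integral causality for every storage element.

#2 |Sf1  (source Sf1 imposes f)
#4 |Sf2  (Sf2: flow source, stroke at near end)
#0 |J1  (common-f at J1 fixed by 2)
#1 |J2  (through GY1, causality inverts; strokes same side of GY1)
#3 |I1  (common-e at J2 fixed by 1)

#0 stroke→J1
#1 stroke→J2
#2 stroke→Sf1
#3 stroke→I1
#4 stroke→Sf2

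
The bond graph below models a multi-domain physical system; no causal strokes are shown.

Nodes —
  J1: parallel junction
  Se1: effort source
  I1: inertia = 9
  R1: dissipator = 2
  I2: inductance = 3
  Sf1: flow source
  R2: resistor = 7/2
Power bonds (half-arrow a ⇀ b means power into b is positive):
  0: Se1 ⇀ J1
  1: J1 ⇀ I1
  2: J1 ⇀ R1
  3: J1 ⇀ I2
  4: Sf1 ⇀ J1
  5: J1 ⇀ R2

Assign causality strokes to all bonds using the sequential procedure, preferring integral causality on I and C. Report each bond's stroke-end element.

b0 |J1  (Se1: effort source, stroke at far end)
b4 |Sf1  (Sf1: flow source, stroke at near end)
b1 |I1  (0-jn J1 has e-setter on 0)
b2 |R1  (J1: bond 0 brought effort, rest push out)
b3 |I2  (J1 effort already set via bond 0)
b5 |R2  (common-e at J1 fixed by 0)

bond 0 →J1
bond 1 →I1
bond 2 →R1
bond 3 →I2
bond 4 →Sf1
bond 5 →R2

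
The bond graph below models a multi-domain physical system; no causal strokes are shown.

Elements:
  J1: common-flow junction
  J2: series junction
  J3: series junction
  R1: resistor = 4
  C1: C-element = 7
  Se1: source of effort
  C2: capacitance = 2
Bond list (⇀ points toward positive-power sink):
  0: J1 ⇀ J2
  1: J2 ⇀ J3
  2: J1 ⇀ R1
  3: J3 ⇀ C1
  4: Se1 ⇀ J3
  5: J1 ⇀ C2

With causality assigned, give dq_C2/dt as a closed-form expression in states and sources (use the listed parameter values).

β4 →J3  (Se1: effort source, stroke at far end)
β3 →J3  (C1 outputs effort q/C1)
β1 →J2  (only one flow-in slot at J3)
β0 →J1  (J2: last free bond brings flow in)
β5 →J1  (C2 outputs effort q/C2)
β2 →R1  (J1: last free bond brings flow in)

dq_C2/dt = E_Se1/4 - q_C1/28 - q_C2/8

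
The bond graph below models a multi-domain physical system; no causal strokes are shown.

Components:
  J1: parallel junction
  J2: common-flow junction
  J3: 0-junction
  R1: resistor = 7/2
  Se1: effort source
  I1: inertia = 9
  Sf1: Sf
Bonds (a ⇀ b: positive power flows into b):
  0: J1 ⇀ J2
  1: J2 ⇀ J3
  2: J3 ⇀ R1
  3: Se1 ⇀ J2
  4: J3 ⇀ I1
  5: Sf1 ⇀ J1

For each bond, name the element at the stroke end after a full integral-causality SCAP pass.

#3 →J2  (Se1 (Se) sets effort on bond)
#5 →Sf1  (Sf1 (Sf) sets flow on bond)
#0 →J1  (closing 0-jn rule on J1)
#1 →J2  (J2: bond 0 brought flow, rest push out)
#4 →I1  (prefer integral on I1)
#2 →J3  (J3: last free bond brings effort in)

β0 →J1
β1 →J2
β2 →J3
β3 →J2
β4 →I1
β5 →Sf1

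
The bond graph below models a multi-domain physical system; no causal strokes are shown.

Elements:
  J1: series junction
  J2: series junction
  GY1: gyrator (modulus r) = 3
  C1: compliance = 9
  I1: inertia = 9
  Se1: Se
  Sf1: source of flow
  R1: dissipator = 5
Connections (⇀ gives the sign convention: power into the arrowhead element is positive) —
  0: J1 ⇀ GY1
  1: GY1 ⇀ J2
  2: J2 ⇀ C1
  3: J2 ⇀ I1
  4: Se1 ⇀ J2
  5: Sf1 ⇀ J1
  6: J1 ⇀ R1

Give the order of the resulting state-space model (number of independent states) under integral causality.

bond 4 |J2  (Se1 (Se) sets effort on bond)
bond 5 |Sf1  (Sf1 (Sf) sets flow on bond)
bond 0 |J1  (common-f at J1 fixed by 5)
bond 6 |J1  (common-f at J1 fixed by 5)
bond 1 |J2  (through GY1, causality inverts; strokes same side of GY1)
bond 2 |J2  (prefer integral on C1)
bond 3 |I1  (closing 1-jn rule on J2)

2  (C1, I1 all integral)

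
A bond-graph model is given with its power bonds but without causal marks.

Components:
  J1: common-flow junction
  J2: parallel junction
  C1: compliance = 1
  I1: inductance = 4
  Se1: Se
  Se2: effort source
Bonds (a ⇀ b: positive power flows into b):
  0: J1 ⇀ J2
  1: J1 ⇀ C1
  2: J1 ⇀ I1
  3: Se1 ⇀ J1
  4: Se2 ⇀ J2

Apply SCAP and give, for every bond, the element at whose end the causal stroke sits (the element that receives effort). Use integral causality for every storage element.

#0 →J1
#1 →J1
#2 →I1
#3 →J1
#4 →J2

b3 |J1  (Se1 fixes effort; stroke away)
b4 |J2  (source Se2 imposes e)
b0 |J1  (J2: bond 4 brought effort, rest push out)
b1 |J1  (prefer integral on C1)
b2 |I1  (closing 1-jn rule on J1)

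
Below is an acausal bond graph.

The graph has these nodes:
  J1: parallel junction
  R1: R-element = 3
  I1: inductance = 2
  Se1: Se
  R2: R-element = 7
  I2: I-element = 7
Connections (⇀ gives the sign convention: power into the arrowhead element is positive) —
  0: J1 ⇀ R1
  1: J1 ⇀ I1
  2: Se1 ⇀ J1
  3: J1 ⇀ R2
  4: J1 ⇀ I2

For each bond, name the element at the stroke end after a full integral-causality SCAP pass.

bond 2 stroke→J1  (Se1 (Se) sets effort on bond)
bond 0 stroke→R1  (common-e at J1 fixed by 2)
bond 1 stroke→I1  (0-jn J1 has e-setter on 2)
bond 3 stroke→R2  (0-jn J1 has e-setter on 2)
bond 4 stroke→I2  (J1 effort already set via bond 2)

#0 stroke at R1
#1 stroke at I1
#2 stroke at J1
#3 stroke at R2
#4 stroke at I2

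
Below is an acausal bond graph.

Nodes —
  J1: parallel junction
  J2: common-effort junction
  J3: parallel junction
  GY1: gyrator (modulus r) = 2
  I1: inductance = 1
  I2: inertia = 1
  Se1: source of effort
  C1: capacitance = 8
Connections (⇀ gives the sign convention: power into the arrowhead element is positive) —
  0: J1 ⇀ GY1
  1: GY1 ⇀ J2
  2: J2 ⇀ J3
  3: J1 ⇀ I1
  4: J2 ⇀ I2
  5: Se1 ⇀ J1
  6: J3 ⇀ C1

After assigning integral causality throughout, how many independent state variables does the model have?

3  (C1, I1, I2 all integral)

b5 stroke→J1  (Se1 fixes effort; stroke away)
b0 stroke→GY1  (common-e at J1 fixed by 5)
b3 stroke→I1  (0-jn J1 has e-setter on 5)
b1 stroke→GY1  (GY1 both-in/both-out from 0)
b4 stroke→I2  (I2 outputs flow p/I2)
b2 stroke→J2  (J2: last free bond brings effort in)
b6 stroke→J3  (J3: last free bond brings effort in)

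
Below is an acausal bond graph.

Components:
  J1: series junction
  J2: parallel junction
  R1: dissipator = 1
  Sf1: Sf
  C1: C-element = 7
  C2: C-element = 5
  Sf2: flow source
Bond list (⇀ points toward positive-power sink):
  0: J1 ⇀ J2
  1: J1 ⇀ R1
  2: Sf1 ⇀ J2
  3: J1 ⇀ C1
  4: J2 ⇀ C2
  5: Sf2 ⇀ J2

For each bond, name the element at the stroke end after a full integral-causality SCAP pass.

bond 0 →J1
bond 1 →R1
bond 2 →Sf1
bond 3 →J1
bond 4 →J2
bond 5 →Sf2

#2 →Sf1  (Sf1: flow source, stroke at near end)
#5 →Sf2  (Sf2 fixes flow; stroke at Sf2)
#3 →J1  (C1 outputs effort q/C1)
#4 →J2  (prefer integral on C2)
#0 →J1  (J2: bond 4 brought effort, rest push out)
#1 →R1  (only one flow-in slot at J1)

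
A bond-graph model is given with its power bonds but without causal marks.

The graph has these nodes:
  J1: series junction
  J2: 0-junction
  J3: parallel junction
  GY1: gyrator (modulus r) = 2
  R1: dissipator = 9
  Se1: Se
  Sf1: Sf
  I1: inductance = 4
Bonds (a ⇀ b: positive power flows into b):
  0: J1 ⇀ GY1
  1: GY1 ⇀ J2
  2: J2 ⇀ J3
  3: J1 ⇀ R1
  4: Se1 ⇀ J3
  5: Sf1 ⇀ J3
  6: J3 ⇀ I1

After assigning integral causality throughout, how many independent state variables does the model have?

#4 |J3  (Se1 (Se) sets effort on bond)
#5 |Sf1  (Sf1 fixes flow; stroke at Sf1)
#2 |J2  (J3 effort already set via bond 4)
#6 |I1  (0-jn J3 has e-setter on 4)
#1 |GY1  (J2 effort already set via bond 2)
#0 |GY1  (GY1 both-in/both-out from 1)
#3 |J1  (common-f at J1 fixed by 0)

1  (I1 all integral)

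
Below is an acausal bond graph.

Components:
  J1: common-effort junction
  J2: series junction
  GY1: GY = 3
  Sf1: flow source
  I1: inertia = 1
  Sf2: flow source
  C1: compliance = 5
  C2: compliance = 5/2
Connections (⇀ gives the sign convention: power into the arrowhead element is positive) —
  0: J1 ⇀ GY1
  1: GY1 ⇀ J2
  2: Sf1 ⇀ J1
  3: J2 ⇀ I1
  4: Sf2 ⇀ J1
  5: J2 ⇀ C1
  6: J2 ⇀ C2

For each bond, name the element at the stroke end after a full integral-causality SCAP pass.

β2 |Sf1  (Sf1 (Sf) sets flow on bond)
β4 |Sf2  (Sf2: flow source, stroke at near end)
β0 |J1  (J1: last free bond brings effort in)
β1 |J2  (GY GY1: same side as bond 0)
β3 |I1  (I1: I, integral causality)
β5 |J2  (1-jn J2 has f-setter on 3)
β6 |J2  (J2 flow already set via bond 3)

β0 stroke at J1
β1 stroke at J2
β2 stroke at Sf1
β3 stroke at I1
β4 stroke at Sf2
β5 stroke at J2
β6 stroke at J2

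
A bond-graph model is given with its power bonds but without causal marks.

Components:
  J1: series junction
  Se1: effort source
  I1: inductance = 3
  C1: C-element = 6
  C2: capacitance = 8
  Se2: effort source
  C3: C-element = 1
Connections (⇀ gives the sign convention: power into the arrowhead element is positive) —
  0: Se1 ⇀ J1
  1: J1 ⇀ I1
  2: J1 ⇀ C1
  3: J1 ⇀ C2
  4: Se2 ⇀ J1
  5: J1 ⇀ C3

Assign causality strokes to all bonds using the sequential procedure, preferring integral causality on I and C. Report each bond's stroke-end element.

bond 0 stroke at J1
bond 1 stroke at I1
bond 2 stroke at J1
bond 3 stroke at J1
bond 4 stroke at J1
bond 5 stroke at J1

b0 →J1  (Se1 (Se) sets effort on bond)
b4 →J1  (Se2 (Se) sets effort on bond)
b1 →I1  (I1 outputs flow p/I1)
b2 →J1  (J1: bond 1 brought flow, rest push out)
b3 →J1  (J1: bond 1 brought flow, rest push out)
b5 →J1  (1-jn J1 has f-setter on 1)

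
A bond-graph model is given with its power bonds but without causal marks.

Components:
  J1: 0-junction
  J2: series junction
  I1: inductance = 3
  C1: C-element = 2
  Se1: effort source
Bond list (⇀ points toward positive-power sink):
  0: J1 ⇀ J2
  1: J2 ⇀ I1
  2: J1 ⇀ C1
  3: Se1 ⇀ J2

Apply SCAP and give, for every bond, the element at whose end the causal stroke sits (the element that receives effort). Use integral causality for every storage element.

#0 stroke→J2
#1 stroke→I1
#2 stroke→J1
#3 stroke→J2

b3 stroke at J2  (Se1 (Se) sets effort on bond)
b1 stroke at I1  (I1 outputs flow p/I1)
b0 stroke at J2  (J2: bond 1 brought flow, rest push out)
b2 stroke at J1  (J1 needs exactly one e-in)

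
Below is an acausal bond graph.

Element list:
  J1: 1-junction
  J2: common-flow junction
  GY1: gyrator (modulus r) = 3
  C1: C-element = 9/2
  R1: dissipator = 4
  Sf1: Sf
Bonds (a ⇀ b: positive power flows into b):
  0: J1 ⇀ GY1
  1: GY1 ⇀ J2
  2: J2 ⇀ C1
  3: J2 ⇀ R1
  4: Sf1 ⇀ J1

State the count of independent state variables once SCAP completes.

#4 |Sf1  (Sf1: flow source, stroke at near end)
#0 |J1  (common-f at J1 fixed by 4)
#1 |J2  (GY1: gyrator matches bond 0)
#2 |J2  (C1: C, integral causality)
#3 |R1  (only one flow-in slot at J2)

1  (C1 all integral)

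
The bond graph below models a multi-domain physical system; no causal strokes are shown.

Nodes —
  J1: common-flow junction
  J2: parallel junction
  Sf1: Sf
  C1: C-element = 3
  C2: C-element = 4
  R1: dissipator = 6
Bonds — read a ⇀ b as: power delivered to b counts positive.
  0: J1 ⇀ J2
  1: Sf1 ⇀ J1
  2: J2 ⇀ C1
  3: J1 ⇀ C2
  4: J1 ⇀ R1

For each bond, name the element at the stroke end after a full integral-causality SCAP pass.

b0 →J1
b1 →Sf1
b2 →J2
b3 →J1
b4 →J1

#1 →Sf1  (Sf1 fixes flow; stroke at Sf1)
#0 →J1  (common-f at J1 fixed by 1)
#3 →J1  (common-f at J1 fixed by 1)
#4 →J1  (common-f at J1 fixed by 1)
#2 →J2  (J2 needs exactly one e-in)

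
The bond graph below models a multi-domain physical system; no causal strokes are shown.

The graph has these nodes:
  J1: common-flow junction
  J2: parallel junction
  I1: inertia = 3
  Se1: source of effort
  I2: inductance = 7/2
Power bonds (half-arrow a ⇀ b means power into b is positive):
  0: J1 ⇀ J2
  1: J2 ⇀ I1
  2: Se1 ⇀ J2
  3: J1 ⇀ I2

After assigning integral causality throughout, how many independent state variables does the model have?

2  (I1, I2 all integral)

bond 2 stroke→J2  (source Se1 imposes e)
bond 0 stroke→J1  (common-e at J2 fixed by 2)
bond 1 stroke→I1  (J2: bond 2 brought effort, rest push out)
bond 3 stroke→I2  (J1 needs exactly one f-in)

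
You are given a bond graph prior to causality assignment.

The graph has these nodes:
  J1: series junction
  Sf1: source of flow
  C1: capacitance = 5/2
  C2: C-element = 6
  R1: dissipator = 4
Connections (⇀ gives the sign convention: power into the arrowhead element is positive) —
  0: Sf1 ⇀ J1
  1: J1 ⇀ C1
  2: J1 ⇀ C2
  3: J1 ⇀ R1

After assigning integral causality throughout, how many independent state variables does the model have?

#0 stroke→Sf1  (source Sf1 imposes f)
#1 stroke→J1  (common-f at J1 fixed by 0)
#2 stroke→J1  (J1: bond 0 brought flow, rest push out)
#3 stroke→J1  (J1 flow already set via bond 0)

2  (C1, C2 all integral)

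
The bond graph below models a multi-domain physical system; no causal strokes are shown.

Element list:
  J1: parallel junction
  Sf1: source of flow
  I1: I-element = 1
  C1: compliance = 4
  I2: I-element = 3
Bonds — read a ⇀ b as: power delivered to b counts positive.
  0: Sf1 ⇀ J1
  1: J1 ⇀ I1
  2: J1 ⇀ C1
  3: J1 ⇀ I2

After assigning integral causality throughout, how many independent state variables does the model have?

bond 0 →Sf1  (Sf1 fixes flow; stroke at Sf1)
bond 1 →I1  (I1: I, integral causality)
bond 2 →J1  (prefer integral on C1)
bond 3 →I2  (common-e at J1 fixed by 2)

3  (C1, I1, I2 all integral)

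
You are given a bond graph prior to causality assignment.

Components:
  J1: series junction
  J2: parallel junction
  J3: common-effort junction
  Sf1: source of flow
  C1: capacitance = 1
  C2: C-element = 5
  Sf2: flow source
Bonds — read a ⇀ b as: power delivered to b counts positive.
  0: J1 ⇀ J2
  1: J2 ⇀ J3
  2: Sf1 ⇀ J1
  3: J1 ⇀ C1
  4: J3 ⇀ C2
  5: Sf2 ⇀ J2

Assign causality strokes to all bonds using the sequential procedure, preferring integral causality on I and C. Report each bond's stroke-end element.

#2 stroke at Sf1  (Sf1: flow source, stroke at near end)
#5 stroke at Sf2  (source Sf2 imposes f)
#0 stroke at J1  (J1: bond 2 brought flow, rest push out)
#3 stroke at J1  (1-jn J1 has f-setter on 2)
#1 stroke at J2  (J2 needs exactly one e-in)
#4 stroke at J3  (closing 0-jn rule on J3)

β0 stroke at J1
β1 stroke at J2
β2 stroke at Sf1
β3 stroke at J1
β4 stroke at J3
β5 stroke at Sf2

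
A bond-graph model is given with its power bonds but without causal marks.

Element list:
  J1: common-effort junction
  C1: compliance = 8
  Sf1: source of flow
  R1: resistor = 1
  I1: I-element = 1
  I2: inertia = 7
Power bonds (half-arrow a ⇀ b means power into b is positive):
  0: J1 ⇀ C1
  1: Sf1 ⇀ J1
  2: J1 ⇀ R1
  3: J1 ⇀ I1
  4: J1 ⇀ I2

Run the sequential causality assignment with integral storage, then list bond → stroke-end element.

β1 |Sf1  (Sf1 fixes flow; stroke at Sf1)
β0 |J1  (C1 outputs effort q/C1)
β2 |R1  (common-e at J1 fixed by 0)
β3 |I1  (J1: bond 0 brought effort, rest push out)
β4 |I2  (common-e at J1 fixed by 0)

β0 |J1
β1 |Sf1
β2 |R1
β3 |I1
β4 |I2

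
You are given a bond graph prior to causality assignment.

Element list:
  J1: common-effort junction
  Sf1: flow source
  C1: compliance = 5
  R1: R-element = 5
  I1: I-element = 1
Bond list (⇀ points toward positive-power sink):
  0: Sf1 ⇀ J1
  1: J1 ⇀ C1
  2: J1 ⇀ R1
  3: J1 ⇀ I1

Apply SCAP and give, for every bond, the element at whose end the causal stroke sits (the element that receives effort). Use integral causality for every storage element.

b0 |Sf1  (Sf1 fixes flow; stroke at Sf1)
b1 |J1  (prefer integral on C1)
b2 |R1  (J1 effort already set via bond 1)
b3 |I1  (J1: bond 1 brought effort, rest push out)

bond 0 →Sf1
bond 1 →J1
bond 2 →R1
bond 3 →I1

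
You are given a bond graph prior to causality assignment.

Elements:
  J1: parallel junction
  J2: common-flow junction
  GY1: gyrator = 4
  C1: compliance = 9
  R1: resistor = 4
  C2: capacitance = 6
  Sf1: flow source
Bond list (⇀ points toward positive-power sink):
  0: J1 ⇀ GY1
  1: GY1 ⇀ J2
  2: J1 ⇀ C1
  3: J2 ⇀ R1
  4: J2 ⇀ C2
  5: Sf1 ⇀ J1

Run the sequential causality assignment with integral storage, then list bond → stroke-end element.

b5 →Sf1  (Sf1 (Sf) sets flow on bond)
b2 →J1  (prefer integral on C1)
b0 →GY1  (J1 effort already set via bond 2)
b1 →GY1  (GY1 both-in/both-out from 0)
b3 →J2  (J2 flow already set via bond 1)
b4 →J2  (1-jn J2 has f-setter on 1)

bond 0 →GY1
bond 1 →GY1
bond 2 →J1
bond 3 →J2
bond 4 →J2
bond 5 →Sf1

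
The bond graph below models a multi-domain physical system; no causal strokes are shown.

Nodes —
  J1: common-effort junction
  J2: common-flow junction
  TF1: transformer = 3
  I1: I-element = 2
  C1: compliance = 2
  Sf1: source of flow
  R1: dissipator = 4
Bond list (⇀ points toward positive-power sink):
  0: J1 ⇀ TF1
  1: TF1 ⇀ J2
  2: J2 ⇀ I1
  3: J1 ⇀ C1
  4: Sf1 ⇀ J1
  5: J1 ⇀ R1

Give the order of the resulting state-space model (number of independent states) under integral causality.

2  (C1, I1 all integral)

bond 4 stroke at Sf1  (Sf1: flow source, stroke at near end)
bond 2 stroke at I1  (I1 integral (f out))
bond 1 stroke at J2  (J2: bond 2 brought flow, rest push out)
bond 0 stroke at TF1  (TF TF1: opposite of bond 1)
bond 3 stroke at J1  (prefer integral on C1)
bond 5 stroke at R1  (J1 effort already set via bond 3)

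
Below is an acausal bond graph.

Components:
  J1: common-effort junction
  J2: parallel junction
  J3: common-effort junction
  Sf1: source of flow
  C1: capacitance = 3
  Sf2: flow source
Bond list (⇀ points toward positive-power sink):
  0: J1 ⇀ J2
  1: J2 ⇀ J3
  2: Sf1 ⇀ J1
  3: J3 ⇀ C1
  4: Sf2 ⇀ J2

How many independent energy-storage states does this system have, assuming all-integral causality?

#2 stroke→Sf1  (Sf1 (Sf) sets flow on bond)
#4 stroke→Sf2  (Sf2 fixes flow; stroke at Sf2)
#0 stroke→J1  (J1 needs exactly one e-in)
#1 stroke→J2  (J2: last free bond brings effort in)
#3 stroke→J3  (J3: last free bond brings effort in)

1  (C1 all integral)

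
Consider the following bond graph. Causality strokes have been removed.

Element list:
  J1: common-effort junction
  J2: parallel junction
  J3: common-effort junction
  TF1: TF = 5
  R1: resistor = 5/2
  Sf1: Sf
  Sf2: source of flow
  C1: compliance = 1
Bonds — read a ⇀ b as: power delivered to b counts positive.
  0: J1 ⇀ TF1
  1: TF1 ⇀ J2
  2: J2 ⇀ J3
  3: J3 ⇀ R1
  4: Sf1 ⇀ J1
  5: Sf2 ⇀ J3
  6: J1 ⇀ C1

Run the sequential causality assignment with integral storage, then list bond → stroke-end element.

b0 |TF1
b1 |J2
b2 |J3
b3 |R1
b4 |Sf1
b5 |Sf2
b6 |J1

#4 →Sf1  (Sf1: flow source, stroke at near end)
#5 →Sf2  (source Sf2 imposes f)
#6 →J1  (C1 outputs effort q/C1)
#0 →TF1  (J1 effort already set via bond 6)
#1 →J2  (TF1: transformer flips bond 0)
#2 →J3  (common-e at J2 fixed by 1)
#3 →R1  (J3: bond 2 brought effort, rest push out)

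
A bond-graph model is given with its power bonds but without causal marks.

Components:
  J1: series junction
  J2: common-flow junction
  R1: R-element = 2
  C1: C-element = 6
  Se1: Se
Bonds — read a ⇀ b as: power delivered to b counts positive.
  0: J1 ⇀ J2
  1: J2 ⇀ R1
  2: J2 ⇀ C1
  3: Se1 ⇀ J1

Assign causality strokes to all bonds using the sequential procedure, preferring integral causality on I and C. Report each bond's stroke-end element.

β3 stroke at J1  (Se1 fixes effort; stroke away)
β0 stroke at J2  (only one flow-in slot at J1)
β2 stroke at J2  (C1 integral (e out))
β1 stroke at R1  (only one flow-in slot at J2)

#0 |J2
#1 |R1
#2 |J2
#3 |J1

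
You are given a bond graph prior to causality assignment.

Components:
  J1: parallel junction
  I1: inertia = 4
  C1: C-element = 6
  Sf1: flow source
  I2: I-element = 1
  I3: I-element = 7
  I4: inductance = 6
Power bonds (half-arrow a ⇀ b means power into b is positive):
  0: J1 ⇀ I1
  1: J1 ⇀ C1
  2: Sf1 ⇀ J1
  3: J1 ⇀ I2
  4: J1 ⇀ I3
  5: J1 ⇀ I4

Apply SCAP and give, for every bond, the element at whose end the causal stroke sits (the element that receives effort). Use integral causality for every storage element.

β2 |Sf1  (source Sf1 imposes f)
β0 |I1  (prefer integral on I1)
β1 |J1  (prefer integral on C1)
β3 |I2  (common-e at J1 fixed by 1)
β4 |I3  (common-e at J1 fixed by 1)
β5 |I4  (J1 effort already set via bond 1)

β0 stroke→I1
β1 stroke→J1
β2 stroke→Sf1
β3 stroke→I2
β4 stroke→I3
β5 stroke→I4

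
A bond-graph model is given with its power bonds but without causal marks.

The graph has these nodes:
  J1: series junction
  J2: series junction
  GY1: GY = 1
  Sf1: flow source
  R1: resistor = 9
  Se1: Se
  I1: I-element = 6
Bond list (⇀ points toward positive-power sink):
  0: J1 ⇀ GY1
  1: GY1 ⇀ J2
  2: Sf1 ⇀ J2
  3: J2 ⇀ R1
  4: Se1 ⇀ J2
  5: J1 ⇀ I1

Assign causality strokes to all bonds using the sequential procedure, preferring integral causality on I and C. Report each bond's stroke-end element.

#2 |Sf1  (Sf1 fixes flow; stroke at Sf1)
#4 |J2  (Se1: effort source, stroke at far end)
#1 |J2  (J2: bond 2 brought flow, rest push out)
#3 |J2  (common-f at J2 fixed by 2)
#0 |J1  (GY1: gyrator matches bond 1)
#5 |I1  (J1 needs exactly one f-in)

bond 0 →J1
bond 1 →J2
bond 2 →Sf1
bond 3 →J2
bond 4 →J2
bond 5 →I1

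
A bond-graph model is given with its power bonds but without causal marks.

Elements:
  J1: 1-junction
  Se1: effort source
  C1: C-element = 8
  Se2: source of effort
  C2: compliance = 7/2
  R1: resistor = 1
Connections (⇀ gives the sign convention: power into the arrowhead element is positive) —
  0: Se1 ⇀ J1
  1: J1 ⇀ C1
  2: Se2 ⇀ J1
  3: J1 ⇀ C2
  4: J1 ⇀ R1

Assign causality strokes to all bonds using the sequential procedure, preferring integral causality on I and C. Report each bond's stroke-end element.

b0 →J1  (Se1: effort source, stroke at far end)
b2 →J1  (Se2 (Se) sets effort on bond)
b1 →J1  (C1 integral (e out))
b3 →J1  (prefer integral on C2)
b4 →R1  (only one flow-in slot at J1)

β0 |J1
β1 |J1
β2 |J1
β3 |J1
β4 |R1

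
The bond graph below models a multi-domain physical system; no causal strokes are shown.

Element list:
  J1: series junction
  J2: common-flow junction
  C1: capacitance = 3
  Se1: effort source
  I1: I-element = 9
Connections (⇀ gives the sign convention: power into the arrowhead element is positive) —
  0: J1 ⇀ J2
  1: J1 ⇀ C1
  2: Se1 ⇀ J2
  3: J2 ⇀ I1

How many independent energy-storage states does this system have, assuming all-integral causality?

bond 2 →J2  (Se1 fixes effort; stroke away)
bond 1 →J1  (C1: C, integral causality)
bond 0 →J2  (J1 needs exactly one f-in)
bond 3 →I1  (J2: last free bond brings flow in)

2  (C1, I1 all integral)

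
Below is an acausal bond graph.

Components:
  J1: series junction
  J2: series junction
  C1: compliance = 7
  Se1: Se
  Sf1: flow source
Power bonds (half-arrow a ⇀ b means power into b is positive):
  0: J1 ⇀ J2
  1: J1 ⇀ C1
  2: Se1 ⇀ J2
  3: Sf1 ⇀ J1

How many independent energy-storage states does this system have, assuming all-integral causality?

β2 stroke→J2  (source Se1 imposes e)
β3 stroke→Sf1  (Sf1 (Sf) sets flow on bond)
β0 stroke→J1  (J1: bond 3 brought flow, rest push out)
β1 stroke→J1  (1-jn J1 has f-setter on 3)

1  (C1 all integral)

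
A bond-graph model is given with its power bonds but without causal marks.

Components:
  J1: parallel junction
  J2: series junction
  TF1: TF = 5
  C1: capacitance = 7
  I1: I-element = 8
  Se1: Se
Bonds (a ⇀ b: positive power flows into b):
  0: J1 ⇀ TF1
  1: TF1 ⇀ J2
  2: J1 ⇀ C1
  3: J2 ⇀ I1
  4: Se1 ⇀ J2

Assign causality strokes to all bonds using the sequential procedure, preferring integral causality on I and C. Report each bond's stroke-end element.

#4 stroke→J2  (source Se1 imposes e)
#2 stroke→J1  (prefer integral on C1)
#0 stroke→TF1  (J1: bond 2 brought effort, rest push out)
#1 stroke→J2  (TF1: transformer flips bond 0)
#3 stroke→I1  (only one flow-in slot at J2)

#0 stroke at TF1
#1 stroke at J2
#2 stroke at J1
#3 stroke at I1
#4 stroke at J2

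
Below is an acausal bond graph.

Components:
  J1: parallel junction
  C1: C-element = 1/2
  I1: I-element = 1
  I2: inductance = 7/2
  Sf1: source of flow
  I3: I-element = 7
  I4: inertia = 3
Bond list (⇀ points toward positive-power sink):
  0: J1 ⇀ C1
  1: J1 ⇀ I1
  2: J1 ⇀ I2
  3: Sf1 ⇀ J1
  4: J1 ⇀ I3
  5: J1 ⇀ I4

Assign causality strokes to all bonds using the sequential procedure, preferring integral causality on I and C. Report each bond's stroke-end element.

#3 stroke at Sf1  (source Sf1 imposes f)
#0 stroke at J1  (C1 outputs effort q/C1)
#1 stroke at I1  (J1 effort already set via bond 0)
#2 stroke at I2  (common-e at J1 fixed by 0)
#4 stroke at I3  (J1 effort already set via bond 0)
#5 stroke at I4  (J1 effort already set via bond 0)

b0 stroke→J1
b1 stroke→I1
b2 stroke→I2
b3 stroke→Sf1
b4 stroke→I3
b5 stroke→I4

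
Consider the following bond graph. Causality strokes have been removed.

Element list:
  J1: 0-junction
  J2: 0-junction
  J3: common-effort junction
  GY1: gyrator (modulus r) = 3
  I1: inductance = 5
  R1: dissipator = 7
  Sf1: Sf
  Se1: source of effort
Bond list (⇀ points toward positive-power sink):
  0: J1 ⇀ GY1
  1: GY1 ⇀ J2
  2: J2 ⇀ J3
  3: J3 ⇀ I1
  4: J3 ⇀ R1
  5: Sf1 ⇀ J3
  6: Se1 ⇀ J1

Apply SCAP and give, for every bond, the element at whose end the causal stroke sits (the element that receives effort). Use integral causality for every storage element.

β0 →GY1
β1 →GY1
β2 →J2
β3 →I1
β4 →J3
β5 →Sf1
β6 →J1

#5 stroke at Sf1  (source Sf1 imposes f)
#6 stroke at J1  (Se1: effort source, stroke at far end)
#0 stroke at GY1  (J1: bond 6 brought effort, rest push out)
#1 stroke at GY1  (GY GY1: same side as bond 0)
#2 stroke at J2  (only one effort-in slot at J2)
#3 stroke at I1  (I1 outputs flow p/I1)
#4 stroke at J3  (closing 0-jn rule on J3)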